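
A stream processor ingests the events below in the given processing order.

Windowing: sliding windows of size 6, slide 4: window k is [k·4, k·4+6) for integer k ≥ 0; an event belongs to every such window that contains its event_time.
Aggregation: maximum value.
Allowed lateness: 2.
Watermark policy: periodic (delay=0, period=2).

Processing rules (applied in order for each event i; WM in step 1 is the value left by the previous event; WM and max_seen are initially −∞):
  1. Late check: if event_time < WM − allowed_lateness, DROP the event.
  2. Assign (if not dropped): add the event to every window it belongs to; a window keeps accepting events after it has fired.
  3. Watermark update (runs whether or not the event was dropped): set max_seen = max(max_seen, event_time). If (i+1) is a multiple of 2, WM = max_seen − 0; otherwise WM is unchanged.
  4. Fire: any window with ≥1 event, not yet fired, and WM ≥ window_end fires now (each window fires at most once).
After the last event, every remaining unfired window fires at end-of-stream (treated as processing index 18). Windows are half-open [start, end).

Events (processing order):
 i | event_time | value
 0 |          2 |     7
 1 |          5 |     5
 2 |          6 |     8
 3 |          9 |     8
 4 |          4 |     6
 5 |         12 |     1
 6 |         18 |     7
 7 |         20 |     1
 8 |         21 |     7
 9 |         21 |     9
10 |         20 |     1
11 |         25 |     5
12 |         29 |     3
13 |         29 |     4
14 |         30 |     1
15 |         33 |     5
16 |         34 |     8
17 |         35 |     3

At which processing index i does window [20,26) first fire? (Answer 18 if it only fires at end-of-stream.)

13

i=0 t=2 v=7: → [0,6); WM=−∞
i=1 t=5 v=5: → [4,10),[0,6); WM=5
i=2 t=6 v=8: → [4,10); WM=5
i=3 t=9 v=8: → [8,14),[4,10); WM=9; [0,6) fires=7
i=4 t=4 v=6: DROP (t<9-2); WM=9
i=5 t=12 v=1: → [12,18),[8,14); WM=12; [4,10) fires=8
i=6 t=18 v=7: → [16,22); WM=12
i=7 t=20 v=1: → [20,26),[16,22); WM=20; [8,14) fires=8 [12,18) fires=1
i=8 t=21 v=7: → [20,26),[16,22); WM=20
i=9 t=21 v=9: → [20,26),[16,22); WM=21
i=10 t=20 v=1: → [20,26),[16,22); WM=21
i=11 t=25 v=5: → [24,30),[20,26); WM=25; [16,22) fires=9
i=12 t=29 v=3: → [28,34),[24,30); WM=25
i=13 t=29 v=4: → [28,34),[24,30); WM=29; [20,26) fires=9
i=14 t=30 v=1: → [28,34); WM=29
i=15 t=33 v=5: → [32,38),[28,34); WM=33; [24,30) fires=5
i=16 t=34 v=8: → [32,38); WM=33
i=17 t=35 v=3: → [32,38); WM=35; [28,34) fires=5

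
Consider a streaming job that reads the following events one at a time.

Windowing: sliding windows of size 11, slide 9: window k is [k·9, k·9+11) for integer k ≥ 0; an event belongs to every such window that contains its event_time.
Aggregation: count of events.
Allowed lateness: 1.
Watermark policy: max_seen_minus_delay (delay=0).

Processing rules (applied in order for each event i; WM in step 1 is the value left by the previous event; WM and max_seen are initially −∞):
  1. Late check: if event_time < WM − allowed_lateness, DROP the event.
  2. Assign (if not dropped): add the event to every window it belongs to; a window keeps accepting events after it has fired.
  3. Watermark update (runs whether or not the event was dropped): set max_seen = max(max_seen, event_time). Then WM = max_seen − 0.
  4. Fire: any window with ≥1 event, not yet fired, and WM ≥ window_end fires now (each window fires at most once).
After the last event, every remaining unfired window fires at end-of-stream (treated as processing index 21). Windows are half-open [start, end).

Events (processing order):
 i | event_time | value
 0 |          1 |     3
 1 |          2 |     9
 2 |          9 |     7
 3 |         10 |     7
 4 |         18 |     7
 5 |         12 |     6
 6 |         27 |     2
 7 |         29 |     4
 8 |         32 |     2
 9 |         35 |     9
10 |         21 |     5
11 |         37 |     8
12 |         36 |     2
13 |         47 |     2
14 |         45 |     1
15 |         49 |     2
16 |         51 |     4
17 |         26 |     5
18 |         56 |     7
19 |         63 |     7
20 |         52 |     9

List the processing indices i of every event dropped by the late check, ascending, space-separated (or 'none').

i=0 t=1 v=3: → [0,11); WM=1
i=1 t=2 v=9: → [0,11); WM=2
i=2 t=9 v=7: → [9,20),[0,11); WM=9
i=3 t=10 v=7: → [9,20),[0,11); WM=10
i=4 t=18 v=7: → [18,29),[9,20); WM=18; [0,11) fires=4
i=5 t=12 v=6: DROP (t<18-1); WM=18
i=6 t=27 v=2: → [27,38),[18,29); WM=27; [9,20) fires=3
i=7 t=29 v=4: → [27,38); WM=29; [18,29) fires=2
i=8 t=32 v=2: → [27,38); WM=32
i=9 t=35 v=9: → [27,38); WM=35
i=10 t=21 v=5: DROP (t<35-1); WM=35
i=11 t=37 v=8: → [36,47),[27,38); WM=37
i=12 t=36 v=2: → [36,47),[27,38); WM=37
i=13 t=47 v=2: → [45,56); WM=47; [27,38) fires=6 [36,47) fires=2
i=14 t=45 v=1: DROP (t<47-1); WM=47
i=15 t=49 v=2: → [45,56); WM=49
i=16 t=51 v=4: → [45,56); WM=51
i=17 t=26 v=5: DROP (t<51-1); WM=51
i=18 t=56 v=7: → [54,65); WM=56; [45,56) fires=3
i=19 t=63 v=7: → [63,74),[54,65); WM=63
i=20 t=52 v=9: DROP (t<63-1); WM=63

5 10 14 17 20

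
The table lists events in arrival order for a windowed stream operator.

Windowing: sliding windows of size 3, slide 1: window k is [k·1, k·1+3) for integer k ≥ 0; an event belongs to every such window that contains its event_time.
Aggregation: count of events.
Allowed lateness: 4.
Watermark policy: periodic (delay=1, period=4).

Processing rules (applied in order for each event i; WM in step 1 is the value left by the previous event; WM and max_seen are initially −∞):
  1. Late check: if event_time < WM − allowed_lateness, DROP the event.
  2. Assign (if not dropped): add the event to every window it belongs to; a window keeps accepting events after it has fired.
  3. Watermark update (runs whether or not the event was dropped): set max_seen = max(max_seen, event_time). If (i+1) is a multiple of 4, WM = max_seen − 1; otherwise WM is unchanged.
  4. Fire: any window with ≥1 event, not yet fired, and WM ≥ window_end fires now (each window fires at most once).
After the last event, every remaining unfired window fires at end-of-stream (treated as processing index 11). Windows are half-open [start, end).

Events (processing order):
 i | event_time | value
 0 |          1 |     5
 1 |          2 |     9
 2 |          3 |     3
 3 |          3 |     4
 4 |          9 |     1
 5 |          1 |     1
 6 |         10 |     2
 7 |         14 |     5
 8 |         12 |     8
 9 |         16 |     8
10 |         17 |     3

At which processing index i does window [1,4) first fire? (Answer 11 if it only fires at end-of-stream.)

7

i=0 t=1 v=5: → [1,4),[0,3); WM=−∞
i=1 t=2 v=9: → [2,5),[1,4),[0,3); WM=−∞
i=2 t=3 v=3: → [3,6),[2,5),[1,4); WM=−∞
i=3 t=3 v=4: → [3,6),[2,5),[1,4); WM=2
i=4 t=9 v=1: → [9,12),[8,11),[7,10); WM=2
i=5 t=1 v=1: → [1,4),[0,3); WM=2
i=6 t=10 v=2: → [10,13),[9,12),[8,11); WM=2
i=7 t=14 v=5: → [14,17),[13,16),[12,15); WM=13; [0,3) fires=3 [1,4) fires=5 [2,5) fires=3 [3,6) fires=2 [7,10) fires=1 [8,11) fires=2 [9,12) fires=2 [10,13) fires=1
i=8 t=12 v=8: → [12,15),[11,14),[10,13); WM=13
i=9 t=16 v=8: → [16,19),[15,18),[14,17); WM=13
i=10 t=17 v=3: → [17,20),[16,19),[15,18); WM=13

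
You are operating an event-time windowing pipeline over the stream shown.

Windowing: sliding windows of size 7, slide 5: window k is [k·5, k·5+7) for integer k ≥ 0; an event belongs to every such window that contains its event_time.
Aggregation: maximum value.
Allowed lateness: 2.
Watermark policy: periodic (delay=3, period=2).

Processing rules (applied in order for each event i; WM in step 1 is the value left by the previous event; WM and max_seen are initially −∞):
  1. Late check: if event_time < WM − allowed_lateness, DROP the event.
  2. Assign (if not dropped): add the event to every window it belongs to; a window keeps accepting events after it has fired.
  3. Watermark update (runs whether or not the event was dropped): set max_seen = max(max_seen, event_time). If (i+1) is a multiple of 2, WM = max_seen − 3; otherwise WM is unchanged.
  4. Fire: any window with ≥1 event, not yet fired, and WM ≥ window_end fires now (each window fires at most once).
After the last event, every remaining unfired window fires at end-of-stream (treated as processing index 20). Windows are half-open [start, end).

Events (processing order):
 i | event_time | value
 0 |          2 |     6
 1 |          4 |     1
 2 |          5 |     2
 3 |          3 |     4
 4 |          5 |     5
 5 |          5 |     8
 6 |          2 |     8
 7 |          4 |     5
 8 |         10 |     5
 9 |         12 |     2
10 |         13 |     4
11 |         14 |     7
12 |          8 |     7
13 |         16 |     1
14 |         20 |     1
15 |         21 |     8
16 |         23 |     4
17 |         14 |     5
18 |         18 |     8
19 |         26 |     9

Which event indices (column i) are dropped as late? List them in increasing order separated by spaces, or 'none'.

i=0 t=2 v=6: → [0,7); WM=−∞
i=1 t=4 v=1: → [0,7); WM=1
i=2 t=5 v=2: → [5,12),[0,7); WM=1
i=3 t=3 v=4: → [0,7); WM=2
i=4 t=5 v=5: → [5,12),[0,7); WM=2
i=5 t=5 v=8: → [5,12),[0,7); WM=2
i=6 t=2 v=8: → [0,7); WM=2
i=7 t=4 v=5: → [0,7); WM=2
i=8 t=10 v=5: → [10,17),[5,12); WM=2
i=9 t=12 v=2: → [10,17); WM=9; [0,7) fires=8
i=10 t=13 v=4: → [10,17); WM=9
i=11 t=14 v=7: → [10,17); WM=11
i=12 t=8 v=7: DROP (t<11-2); WM=11
i=13 t=16 v=1: → [15,22),[10,17); WM=13; [5,12) fires=8
i=14 t=20 v=1: → [20,27),[15,22); WM=13
i=15 t=21 v=8: → [20,27),[15,22); WM=18; [10,17) fires=7
i=16 t=23 v=4: → [20,27); WM=18
i=17 t=14 v=5: DROP (t<18-2); WM=20
i=18 t=18 v=8: → [15,22); WM=20
i=19 t=26 v=9: → [25,32),[20,27); WM=23; [15,22) fires=8

12 17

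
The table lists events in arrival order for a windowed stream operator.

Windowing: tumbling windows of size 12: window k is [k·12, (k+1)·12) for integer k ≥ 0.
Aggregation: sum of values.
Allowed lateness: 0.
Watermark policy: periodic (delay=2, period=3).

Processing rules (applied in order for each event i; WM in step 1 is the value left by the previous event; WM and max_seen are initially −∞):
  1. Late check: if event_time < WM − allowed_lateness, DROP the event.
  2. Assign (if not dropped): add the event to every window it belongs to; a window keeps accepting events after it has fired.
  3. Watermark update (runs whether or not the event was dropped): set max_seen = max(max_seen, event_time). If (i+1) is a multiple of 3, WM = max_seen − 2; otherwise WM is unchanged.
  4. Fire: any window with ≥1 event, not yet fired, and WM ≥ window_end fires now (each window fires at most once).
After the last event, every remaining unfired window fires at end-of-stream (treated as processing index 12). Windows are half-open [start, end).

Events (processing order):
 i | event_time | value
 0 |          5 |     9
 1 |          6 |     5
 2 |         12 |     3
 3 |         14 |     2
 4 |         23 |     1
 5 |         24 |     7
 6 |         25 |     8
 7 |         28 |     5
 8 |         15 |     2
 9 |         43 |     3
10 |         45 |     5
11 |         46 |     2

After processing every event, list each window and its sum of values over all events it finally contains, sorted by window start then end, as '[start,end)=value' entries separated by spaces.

i=0 t=5 v=9: → [0,12); WM=−∞
i=1 t=6 v=5: → [0,12); WM=−∞
i=2 t=12 v=3: → [12,24); WM=10
i=3 t=14 v=2: → [12,24); WM=10
i=4 t=23 v=1: → [12,24); WM=10
i=5 t=24 v=7: → [24,36); WM=22; [0,12) fires=14
i=6 t=25 v=8: → [24,36); WM=22
i=7 t=28 v=5: → [24,36); WM=22
i=8 t=15 v=2: DROP (t<22-0); WM=26; [12,24) fires=6
i=9 t=43 v=3: → [36,48); WM=26
i=10 t=45 v=5: → [36,48); WM=26
i=11 t=46 v=2: → [36,48); WM=44; [24,36) fires=20

[0,12)=14 [12,24)=6 [24,36)=20 [36,48)=10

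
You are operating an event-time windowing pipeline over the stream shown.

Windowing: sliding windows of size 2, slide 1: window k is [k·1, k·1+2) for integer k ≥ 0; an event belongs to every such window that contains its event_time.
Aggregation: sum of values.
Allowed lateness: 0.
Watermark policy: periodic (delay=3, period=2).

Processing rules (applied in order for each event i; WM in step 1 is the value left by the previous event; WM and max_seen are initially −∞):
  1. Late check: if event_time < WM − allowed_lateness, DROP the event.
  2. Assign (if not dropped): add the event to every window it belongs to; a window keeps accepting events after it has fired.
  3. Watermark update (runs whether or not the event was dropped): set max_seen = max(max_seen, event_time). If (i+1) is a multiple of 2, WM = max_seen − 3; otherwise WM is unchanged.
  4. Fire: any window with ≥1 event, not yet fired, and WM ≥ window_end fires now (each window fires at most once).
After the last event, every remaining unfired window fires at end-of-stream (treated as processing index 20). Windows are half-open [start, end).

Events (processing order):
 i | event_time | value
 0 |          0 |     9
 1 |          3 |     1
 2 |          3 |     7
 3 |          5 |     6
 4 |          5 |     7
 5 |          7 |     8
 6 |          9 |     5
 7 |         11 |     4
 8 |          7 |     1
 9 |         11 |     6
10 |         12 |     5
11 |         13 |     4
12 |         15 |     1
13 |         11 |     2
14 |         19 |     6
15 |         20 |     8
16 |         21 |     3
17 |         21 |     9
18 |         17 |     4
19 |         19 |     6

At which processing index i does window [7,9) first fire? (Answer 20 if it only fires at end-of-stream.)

i=0 t=0 v=9: → [0,2); WM=−∞
i=1 t=3 v=1: → [3,5),[2,4); WM=0
i=2 t=3 v=7: → [3,5),[2,4); WM=0
i=3 t=5 v=6: → [5,7),[4,6); WM=2; [0,2) fires=9
i=4 t=5 v=7: → [5,7),[4,6); WM=2
i=5 t=7 v=8: → [7,9),[6,8); WM=4; [2,4) fires=8
i=6 t=9 v=5: → [9,11),[8,10); WM=4
i=7 t=11 v=4: → [11,13),[10,12); WM=8; [3,5) fires=8 [4,6) fires=13 [5,7) fires=13 [6,8) fires=8
i=8 t=7 v=1: DROP (t<8-0); WM=8
i=9 t=11 v=6: → [11,13),[10,12); WM=8
i=10 t=12 v=5: → [12,14),[11,13); WM=8
i=11 t=13 v=4: → [13,15),[12,14); WM=10; [7,9) fires=8 [8,10) fires=5
i=12 t=15 v=1: → [15,17),[14,16); WM=10
i=13 t=11 v=2: → [11,13),[10,12); WM=12; [9,11) fires=5 [10,12) fires=12
i=14 t=19 v=6: → [19,21),[18,20); WM=12
i=15 t=20 v=8: → [20,22),[19,21); WM=17; [11,13) fires=17 [12,14) fires=9 [13,15) fires=4 [14,16) fires=1 [15,17) fires=1
i=16 t=21 v=3: → [21,23),[20,22); WM=17
i=17 t=21 v=9: → [21,23),[20,22); WM=18
i=18 t=17 v=4: DROP (t<18-0); WM=18
i=19 t=19 v=6: → [19,21),[18,20); WM=18

11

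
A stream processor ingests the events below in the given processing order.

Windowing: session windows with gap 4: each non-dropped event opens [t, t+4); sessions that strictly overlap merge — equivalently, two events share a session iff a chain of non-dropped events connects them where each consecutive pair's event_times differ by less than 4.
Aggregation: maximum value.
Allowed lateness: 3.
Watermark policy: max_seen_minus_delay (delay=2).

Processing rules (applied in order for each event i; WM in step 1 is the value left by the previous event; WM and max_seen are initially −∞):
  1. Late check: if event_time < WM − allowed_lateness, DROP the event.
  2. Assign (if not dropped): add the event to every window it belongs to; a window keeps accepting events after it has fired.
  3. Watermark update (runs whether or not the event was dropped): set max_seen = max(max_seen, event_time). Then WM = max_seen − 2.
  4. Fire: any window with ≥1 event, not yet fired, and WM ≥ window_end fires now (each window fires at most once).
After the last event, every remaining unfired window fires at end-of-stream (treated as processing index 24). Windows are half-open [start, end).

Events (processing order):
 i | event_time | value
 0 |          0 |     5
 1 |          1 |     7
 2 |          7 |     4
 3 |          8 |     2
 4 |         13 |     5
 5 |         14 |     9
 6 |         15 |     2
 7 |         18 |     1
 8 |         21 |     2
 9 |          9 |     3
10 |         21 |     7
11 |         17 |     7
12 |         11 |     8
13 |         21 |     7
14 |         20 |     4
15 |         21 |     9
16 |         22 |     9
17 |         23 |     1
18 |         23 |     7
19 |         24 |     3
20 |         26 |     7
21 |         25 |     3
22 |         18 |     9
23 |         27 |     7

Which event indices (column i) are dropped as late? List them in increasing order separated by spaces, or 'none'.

i=0 t=0 v=5: → [0,4); WM=-2
i=1 t=1 v=7: → [0,5); WM=-1
i=2 t=7 v=4: → [7,11); WM=5
i=3 t=8 v=2: → [7,12); WM=6
i=4 t=13 v=5: → [13,17); WM=11
i=5 t=14 v=9: → [13,18); WM=12
i=6 t=15 v=2: → [13,19); WM=13
i=7 t=18 v=1: → [13,22); WM=16
i=8 t=21 v=2: → [13,25); WM=19
i=9 t=9 v=3: DROP (t<19-3); WM=19
i=10 t=21 v=7: → [13,25); WM=19
i=11 t=17 v=7: → [13,25); WM=19
i=12 t=11 v=8: DROP (t<19-3); WM=19
i=13 t=21 v=7: → [13,25); WM=19
i=14 t=20 v=4: → [13,25); WM=19
i=15 t=21 v=9: → [13,25); WM=19
i=16 t=22 v=9: → [13,26); WM=20
i=17 t=23 v=1: → [13,27); WM=21
i=18 t=23 v=7: → [13,27); WM=21
i=19 t=24 v=3: → [13,28); WM=22
i=20 t=26 v=7: → [13,30); WM=24
i=21 t=25 v=3: → [13,30); WM=24
i=22 t=18 v=9: DROP (t<24-3); WM=24
i=23 t=27 v=7: → [13,31); WM=25

9 12 22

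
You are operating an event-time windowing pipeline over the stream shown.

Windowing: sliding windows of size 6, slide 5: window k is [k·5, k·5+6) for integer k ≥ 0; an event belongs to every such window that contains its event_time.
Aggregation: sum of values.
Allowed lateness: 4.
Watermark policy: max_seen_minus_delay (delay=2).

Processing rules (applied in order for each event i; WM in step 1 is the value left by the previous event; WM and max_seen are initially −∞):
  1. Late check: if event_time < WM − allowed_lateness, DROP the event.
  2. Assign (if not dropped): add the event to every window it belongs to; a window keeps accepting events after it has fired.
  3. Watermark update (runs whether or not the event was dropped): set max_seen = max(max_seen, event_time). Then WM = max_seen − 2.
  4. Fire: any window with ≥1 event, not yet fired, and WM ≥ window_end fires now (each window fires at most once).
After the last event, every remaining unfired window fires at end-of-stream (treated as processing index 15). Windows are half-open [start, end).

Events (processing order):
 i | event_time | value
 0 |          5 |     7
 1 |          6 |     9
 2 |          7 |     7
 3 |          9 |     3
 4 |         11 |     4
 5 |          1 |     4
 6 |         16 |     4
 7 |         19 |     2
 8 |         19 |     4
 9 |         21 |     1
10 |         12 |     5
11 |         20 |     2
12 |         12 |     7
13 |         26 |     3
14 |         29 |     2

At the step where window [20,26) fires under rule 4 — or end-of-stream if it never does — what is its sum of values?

i=0 t=5 v=7: → [5,11),[0,6); WM=3
i=1 t=6 v=9: → [5,11); WM=4
i=2 t=7 v=7: → [5,11); WM=5
i=3 t=9 v=3: → [5,11); WM=7; [0,6) fires=7
i=4 t=11 v=4: → [10,16); WM=9
i=5 t=1 v=4: DROP (t<9-4); WM=9
i=6 t=16 v=4: → [15,21); WM=14; [5,11) fires=26
i=7 t=19 v=2: → [15,21); WM=17; [10,16) fires=4
i=8 t=19 v=4: → [15,21); WM=17
i=9 t=21 v=1: → [20,26); WM=19
i=10 t=12 v=5: DROP (t<19-4); WM=19
i=11 t=20 v=2: → [20,26),[15,21); WM=19
i=12 t=12 v=7: DROP (t<19-4); WM=19
i=13 t=26 v=3: → [25,31); WM=24; [15,21) fires=12
i=14 t=29 v=2: → [25,31); WM=27; [20,26) fires=3

3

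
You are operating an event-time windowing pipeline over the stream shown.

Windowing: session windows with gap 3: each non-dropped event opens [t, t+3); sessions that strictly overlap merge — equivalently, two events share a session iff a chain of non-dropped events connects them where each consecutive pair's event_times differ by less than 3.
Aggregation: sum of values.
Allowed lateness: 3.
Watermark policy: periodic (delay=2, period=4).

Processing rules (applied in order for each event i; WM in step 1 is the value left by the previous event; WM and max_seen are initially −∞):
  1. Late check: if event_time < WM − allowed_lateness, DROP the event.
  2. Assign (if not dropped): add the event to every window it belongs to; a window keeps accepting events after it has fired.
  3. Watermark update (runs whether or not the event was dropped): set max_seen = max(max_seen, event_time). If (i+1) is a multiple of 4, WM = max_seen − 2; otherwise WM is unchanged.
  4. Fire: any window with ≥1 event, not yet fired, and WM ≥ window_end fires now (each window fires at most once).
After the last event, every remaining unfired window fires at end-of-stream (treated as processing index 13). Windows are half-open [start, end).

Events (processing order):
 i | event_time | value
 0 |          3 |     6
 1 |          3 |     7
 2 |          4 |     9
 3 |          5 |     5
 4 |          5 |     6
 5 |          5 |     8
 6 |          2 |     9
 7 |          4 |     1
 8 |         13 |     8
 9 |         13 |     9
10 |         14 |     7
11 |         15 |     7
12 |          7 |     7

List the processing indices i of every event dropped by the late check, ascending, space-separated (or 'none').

i=0 t=3 v=6: → [3,6); WM=−∞
i=1 t=3 v=7: → [3,6); WM=−∞
i=2 t=4 v=9: → [3,7); WM=−∞
i=3 t=5 v=5: → [3,8); WM=3
i=4 t=5 v=6: → [3,8); WM=3
i=5 t=5 v=8: → [3,8); WM=3
i=6 t=2 v=9: → [2,8); WM=3
i=7 t=4 v=1: → [2,8); WM=3
i=8 t=13 v=8: → [13,16); WM=3
i=9 t=13 v=9: → [13,16); WM=3
i=10 t=14 v=7: → [13,17); WM=3
i=11 t=15 v=7: → [13,18); WM=13
i=12 t=7 v=7: DROP (t<13-3); WM=13

12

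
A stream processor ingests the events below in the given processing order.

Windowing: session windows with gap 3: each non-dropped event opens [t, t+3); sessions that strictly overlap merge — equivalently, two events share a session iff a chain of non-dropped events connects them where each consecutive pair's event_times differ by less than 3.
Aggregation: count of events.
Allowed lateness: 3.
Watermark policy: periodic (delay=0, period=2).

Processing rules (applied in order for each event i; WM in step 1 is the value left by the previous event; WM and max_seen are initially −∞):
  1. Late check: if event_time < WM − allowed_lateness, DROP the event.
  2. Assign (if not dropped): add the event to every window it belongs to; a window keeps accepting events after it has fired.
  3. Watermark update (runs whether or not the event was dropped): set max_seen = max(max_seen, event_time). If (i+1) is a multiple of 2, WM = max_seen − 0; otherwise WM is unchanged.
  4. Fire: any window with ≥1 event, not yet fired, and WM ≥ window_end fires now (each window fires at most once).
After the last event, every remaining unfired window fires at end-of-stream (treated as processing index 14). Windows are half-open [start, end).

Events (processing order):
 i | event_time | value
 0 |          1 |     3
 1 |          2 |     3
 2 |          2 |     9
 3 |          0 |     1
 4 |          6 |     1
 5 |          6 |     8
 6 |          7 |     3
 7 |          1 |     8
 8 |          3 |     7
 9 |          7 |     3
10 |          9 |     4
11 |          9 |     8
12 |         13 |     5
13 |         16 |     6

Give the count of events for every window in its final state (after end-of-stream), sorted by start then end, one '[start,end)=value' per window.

[0,5)=4 [6,12)=6 [13,16)=1 [16,19)=1

i=0 t=1 v=3: → [1,4); WM=−∞
i=1 t=2 v=3: → [1,5); WM=2
i=2 t=2 v=9: → [1,5); WM=2
i=3 t=0 v=1: → [0,5); WM=2
i=4 t=6 v=1: → [6,9); WM=2
i=5 t=6 v=8: → [6,9); WM=6
i=6 t=7 v=3: → [6,10); WM=6
i=7 t=1 v=8: DROP (t<6-3); WM=7
i=8 t=3 v=7: DROP (t<7-3); WM=7
i=9 t=7 v=3: → [6,10); WM=7
i=10 t=9 v=4: → [6,12); WM=7
i=11 t=9 v=8: → [6,12); WM=9
i=12 t=13 v=5: → [13,16); WM=9
i=13 t=16 v=6: → [16,19); WM=16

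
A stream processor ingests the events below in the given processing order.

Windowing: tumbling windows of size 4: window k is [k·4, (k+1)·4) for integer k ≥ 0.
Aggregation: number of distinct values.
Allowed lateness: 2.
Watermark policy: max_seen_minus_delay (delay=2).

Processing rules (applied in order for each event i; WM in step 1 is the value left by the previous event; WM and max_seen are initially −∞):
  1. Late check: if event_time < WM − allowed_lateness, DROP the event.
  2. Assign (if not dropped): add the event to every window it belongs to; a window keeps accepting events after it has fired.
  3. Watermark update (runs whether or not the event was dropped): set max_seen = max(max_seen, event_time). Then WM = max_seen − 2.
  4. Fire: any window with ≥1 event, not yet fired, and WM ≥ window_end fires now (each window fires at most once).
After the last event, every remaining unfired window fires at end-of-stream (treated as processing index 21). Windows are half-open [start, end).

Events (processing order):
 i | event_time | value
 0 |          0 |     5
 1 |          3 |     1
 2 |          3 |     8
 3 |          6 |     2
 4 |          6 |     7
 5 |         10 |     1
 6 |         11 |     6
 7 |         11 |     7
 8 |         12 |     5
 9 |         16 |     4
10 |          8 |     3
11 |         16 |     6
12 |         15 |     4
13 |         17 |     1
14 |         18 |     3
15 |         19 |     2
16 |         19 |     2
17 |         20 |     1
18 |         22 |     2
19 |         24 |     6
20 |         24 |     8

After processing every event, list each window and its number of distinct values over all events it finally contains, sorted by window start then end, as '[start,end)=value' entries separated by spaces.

i=0 t=0 v=5: → [0,4); WM=-2
i=1 t=3 v=1: → [0,4); WM=1
i=2 t=3 v=8: → [0,4); WM=1
i=3 t=6 v=2: → [4,8); WM=4; [0,4) fires=3
i=4 t=6 v=7: → [4,8); WM=4
i=5 t=10 v=1: → [8,12); WM=8; [4,8) fires=2
i=6 t=11 v=6: → [8,12); WM=9
i=7 t=11 v=7: → [8,12); WM=9
i=8 t=12 v=5: → [12,16); WM=10
i=9 t=16 v=4: → [16,20); WM=14; [8,12) fires=3
i=10 t=8 v=3: DROP (t<14-2); WM=14
i=11 t=16 v=6: → [16,20); WM=14
i=12 t=15 v=4: → [12,16); WM=14
i=13 t=17 v=1: → [16,20); WM=15
i=14 t=18 v=3: → [16,20); WM=16; [12,16) fires=2
i=15 t=19 v=2: → [16,20); WM=17
i=16 t=19 v=2: → [16,20); WM=17
i=17 t=20 v=1: → [20,24); WM=18
i=18 t=22 v=2: → [20,24); WM=20; [16,20) fires=5
i=19 t=24 v=6: → [24,28); WM=22
i=20 t=24 v=8: → [24,28); WM=22

[0,4)=3 [4,8)=2 [8,12)=3 [12,16)=2 [16,20)=5 [20,24)=2 [24,28)=2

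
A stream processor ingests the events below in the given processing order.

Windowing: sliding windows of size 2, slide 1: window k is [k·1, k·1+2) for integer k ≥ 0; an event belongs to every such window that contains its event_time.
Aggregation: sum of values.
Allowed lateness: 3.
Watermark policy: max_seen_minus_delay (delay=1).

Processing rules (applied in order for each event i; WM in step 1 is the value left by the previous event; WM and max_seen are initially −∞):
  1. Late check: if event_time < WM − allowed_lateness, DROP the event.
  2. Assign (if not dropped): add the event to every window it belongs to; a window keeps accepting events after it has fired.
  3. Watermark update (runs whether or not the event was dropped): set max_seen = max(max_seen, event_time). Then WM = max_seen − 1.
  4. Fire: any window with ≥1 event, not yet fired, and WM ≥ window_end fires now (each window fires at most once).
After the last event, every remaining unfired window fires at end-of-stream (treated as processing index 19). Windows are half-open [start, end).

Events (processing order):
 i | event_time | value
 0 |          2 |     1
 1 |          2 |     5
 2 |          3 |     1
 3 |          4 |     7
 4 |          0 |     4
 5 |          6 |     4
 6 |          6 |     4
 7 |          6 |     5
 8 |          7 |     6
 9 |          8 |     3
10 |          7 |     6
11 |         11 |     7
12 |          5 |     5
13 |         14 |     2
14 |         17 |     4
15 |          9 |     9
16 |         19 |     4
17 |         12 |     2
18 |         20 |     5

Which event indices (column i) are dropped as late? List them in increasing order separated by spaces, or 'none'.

i=0 t=2 v=1: → [2,4),[1,3); WM=1
i=1 t=2 v=5: → [2,4),[1,3); WM=1
i=2 t=3 v=1: → [3,5),[2,4); WM=2
i=3 t=4 v=7: → [4,6),[3,5); WM=3; [1,3) fires=6
i=4 t=0 v=4: → [0,2); WM=3; [0,2) fires=4
i=5 t=6 v=4: → [6,8),[5,7); WM=5; [2,4) fires=7 [3,5) fires=8
i=6 t=6 v=4: → [6,8),[5,7); WM=5
i=7 t=6 v=5: → [6,8),[5,7); WM=5
i=8 t=7 v=6: → [7,9),[6,8); WM=6; [4,6) fires=7
i=9 t=8 v=3: → [8,10),[7,9); WM=7; [5,7) fires=13
i=10 t=7 v=6: → [7,9),[6,8); WM=7
i=11 t=11 v=7: → [11,13),[10,12); WM=10; [6,8) fires=25 [7,9) fires=15 [8,10) fires=3
i=12 t=5 v=5: DROP (t<10-3); WM=10
i=13 t=14 v=2: → [14,16),[13,15); WM=13; [10,12) fires=7 [11,13) fires=7
i=14 t=17 v=4: → [17,19),[16,18); WM=16; [13,15) fires=2 [14,16) fires=2
i=15 t=9 v=9: DROP (t<16-3); WM=16
i=16 t=19 v=4: → [19,21),[18,20); WM=18; [16,18) fires=4
i=17 t=12 v=2: DROP (t<18-3); WM=18
i=18 t=20 v=5: → [20,22),[19,21); WM=19; [17,19) fires=4

12 15 17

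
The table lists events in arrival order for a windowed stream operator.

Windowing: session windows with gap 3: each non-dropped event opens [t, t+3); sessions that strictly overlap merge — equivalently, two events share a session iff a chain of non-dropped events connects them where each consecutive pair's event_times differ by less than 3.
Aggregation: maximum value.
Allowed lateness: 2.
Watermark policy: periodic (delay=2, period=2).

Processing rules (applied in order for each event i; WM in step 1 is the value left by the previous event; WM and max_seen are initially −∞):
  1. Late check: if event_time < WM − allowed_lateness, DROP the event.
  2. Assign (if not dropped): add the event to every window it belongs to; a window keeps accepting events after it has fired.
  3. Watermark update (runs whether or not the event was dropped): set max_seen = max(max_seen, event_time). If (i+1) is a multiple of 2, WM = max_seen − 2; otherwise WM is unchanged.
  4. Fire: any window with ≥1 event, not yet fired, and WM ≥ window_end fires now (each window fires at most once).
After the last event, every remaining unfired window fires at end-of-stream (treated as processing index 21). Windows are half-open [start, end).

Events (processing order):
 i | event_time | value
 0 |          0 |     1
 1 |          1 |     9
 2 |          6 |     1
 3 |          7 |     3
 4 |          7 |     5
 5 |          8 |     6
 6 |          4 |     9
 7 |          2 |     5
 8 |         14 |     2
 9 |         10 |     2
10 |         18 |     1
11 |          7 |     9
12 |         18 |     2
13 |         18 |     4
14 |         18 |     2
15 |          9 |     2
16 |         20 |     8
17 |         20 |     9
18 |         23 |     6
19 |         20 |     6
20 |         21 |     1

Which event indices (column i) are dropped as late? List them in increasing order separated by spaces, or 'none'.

i=0 t=0 v=1: → [0,3); WM=−∞
i=1 t=1 v=9: → [0,4); WM=-1
i=2 t=6 v=1: → [6,9); WM=-1
i=3 t=7 v=3: → [6,10); WM=5
i=4 t=7 v=5: → [6,10); WM=5
i=5 t=8 v=6: → [6,11); WM=6
i=6 t=4 v=9: → [4,11); WM=6
i=7 t=2 v=5: DROP (t<6-2); WM=6
i=8 t=14 v=2: → [14,17); WM=6
i=9 t=10 v=2: → [4,13); WM=12
i=10 t=18 v=1: → [18,21); WM=12
i=11 t=7 v=9: DROP (t<12-2); WM=16
i=12 t=18 v=2: → [18,21); WM=16
i=13 t=18 v=4: → [18,21); WM=16
i=14 t=18 v=2: → [18,21); WM=16
i=15 t=9 v=2: DROP (t<16-2); WM=16
i=16 t=20 v=8: → [18,23); WM=16
i=17 t=20 v=9: → [18,23); WM=18
i=18 t=23 v=6: → [23,26); WM=18
i=19 t=20 v=6: → [18,23); WM=21
i=20 t=21 v=1: → [18,26); WM=21

7 11 15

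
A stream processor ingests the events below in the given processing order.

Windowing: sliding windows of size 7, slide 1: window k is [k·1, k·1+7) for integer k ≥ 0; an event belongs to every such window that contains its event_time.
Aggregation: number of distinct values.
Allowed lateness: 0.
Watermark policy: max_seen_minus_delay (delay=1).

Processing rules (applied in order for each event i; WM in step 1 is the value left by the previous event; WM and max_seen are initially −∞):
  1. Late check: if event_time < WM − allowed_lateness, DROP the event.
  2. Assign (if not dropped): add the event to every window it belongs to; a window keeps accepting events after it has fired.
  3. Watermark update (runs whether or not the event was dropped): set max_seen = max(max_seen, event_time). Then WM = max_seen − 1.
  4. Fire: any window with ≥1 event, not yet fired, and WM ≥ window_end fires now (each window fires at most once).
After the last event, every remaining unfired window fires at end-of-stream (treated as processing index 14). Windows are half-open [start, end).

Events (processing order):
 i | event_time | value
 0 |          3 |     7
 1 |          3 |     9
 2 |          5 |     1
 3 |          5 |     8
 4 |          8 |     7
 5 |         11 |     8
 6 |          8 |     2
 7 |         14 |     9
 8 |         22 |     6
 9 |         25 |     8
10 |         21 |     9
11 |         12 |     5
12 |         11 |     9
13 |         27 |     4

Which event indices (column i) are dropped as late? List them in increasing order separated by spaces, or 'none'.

i=0 t=3 v=7: → [3,10),[2,9),[1,8),[0,7); WM=2
i=1 t=3 v=9: → [3,10),[2,9),[1,8),[0,7); WM=2
i=2 t=5 v=1: → [5,12),[4,11),[3,10),[2,9),[1,8),[0,7); WM=4
i=3 t=5 v=8: → [5,12),[4,11),[3,10),[2,9),[1,8),[0,7); WM=4
i=4 t=8 v=7: → [8,15),[7,14),[6,13),[5,12),[4,11),[3,10),[2,9); WM=7; [0,7) fires=4
i=5 t=11 v=8: → [11,18),[10,17),[9,16),[8,15),[7,14),[6,13),[5,12); WM=10; [1,8) fires=4 [2,9) fires=4 [3,10) fires=4
i=6 t=8 v=2: DROP (t<10-0); WM=10
i=7 t=14 v=9: → [14,21),[13,20),[12,19),[11,18),[10,17),[9,16),[8,15); WM=13; [4,11) fires=3 [5,12) fires=3 [6,13) fires=2
i=8 t=22 v=6: → [22,29),[21,28),[20,27),[19,26),[18,25),[17,24),[16,23); WM=21; [7,14) fires=2 [8,15) fires=3 [9,16) fires=2 [10,17) fires=2 [11,18) fires=2 [12,19) fires=1 [13,20) fires=1 [14,21) fires=1
i=9 t=25 v=8: → [25,32),[24,31),[23,30),[22,29),[21,28),[20,27),[19,26); WM=24; [16,23) fires=1 [17,24) fires=1
i=10 t=21 v=9: DROP (t<24-0); WM=24
i=11 t=12 v=5: DROP (t<24-0); WM=24
i=12 t=11 v=9: DROP (t<24-0); WM=24
i=13 t=27 v=4: → [27,34),[26,33),[25,32),[24,31),[23,30),[22,29),[21,28); WM=26; [18,25) fires=1 [19,26) fires=2

6 10 11 12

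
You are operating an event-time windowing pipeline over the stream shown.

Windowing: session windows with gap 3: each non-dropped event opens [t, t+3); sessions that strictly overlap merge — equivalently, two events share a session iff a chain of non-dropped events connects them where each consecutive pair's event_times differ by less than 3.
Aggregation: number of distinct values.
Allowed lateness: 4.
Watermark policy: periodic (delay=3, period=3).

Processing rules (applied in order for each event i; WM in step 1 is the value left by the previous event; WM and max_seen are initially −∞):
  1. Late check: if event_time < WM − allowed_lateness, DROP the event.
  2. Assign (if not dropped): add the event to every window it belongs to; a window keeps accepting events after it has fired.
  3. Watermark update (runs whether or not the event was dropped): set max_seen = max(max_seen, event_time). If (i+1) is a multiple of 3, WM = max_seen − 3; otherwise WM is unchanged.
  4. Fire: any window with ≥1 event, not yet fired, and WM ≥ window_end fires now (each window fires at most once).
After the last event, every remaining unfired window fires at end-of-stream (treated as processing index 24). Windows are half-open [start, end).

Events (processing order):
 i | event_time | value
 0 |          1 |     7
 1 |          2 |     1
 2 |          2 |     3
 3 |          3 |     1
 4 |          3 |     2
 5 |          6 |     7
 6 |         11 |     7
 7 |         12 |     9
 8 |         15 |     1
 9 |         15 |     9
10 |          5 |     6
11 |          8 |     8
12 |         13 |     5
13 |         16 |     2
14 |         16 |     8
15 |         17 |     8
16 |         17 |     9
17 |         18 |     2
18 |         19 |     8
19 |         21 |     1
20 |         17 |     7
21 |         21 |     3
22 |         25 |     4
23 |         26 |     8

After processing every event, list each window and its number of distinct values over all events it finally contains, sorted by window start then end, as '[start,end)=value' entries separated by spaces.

i=0 t=1 v=7: → [1,4); WM=−∞
i=1 t=2 v=1: → [1,5); WM=−∞
i=2 t=2 v=3: → [1,5); WM=-1
i=3 t=3 v=1: → [1,6); WM=-1
i=4 t=3 v=2: → [1,6); WM=-1
i=5 t=6 v=7: → [6,9); WM=3
i=6 t=11 v=7: → [11,14); WM=3
i=7 t=12 v=9: → [11,15); WM=3
i=8 t=15 v=1: → [15,18); WM=12
i=9 t=15 v=9: → [15,18); WM=12
i=10 t=5 v=6: DROP (t<12-4); WM=12
i=11 t=8 v=8: → [6,11); WM=12
i=12 t=13 v=5: → [11,18); WM=12
i=13 t=16 v=2: → [11,19); WM=12
i=14 t=16 v=8: → [11,19); WM=13
i=15 t=17 v=8: → [11,20); WM=13
i=16 t=17 v=9: → [11,20); WM=13
i=17 t=18 v=2: → [11,21); WM=15
i=18 t=19 v=8: → [11,22); WM=15
i=19 t=21 v=1: → [11,24); WM=15
i=20 t=17 v=7: → [11,24); WM=18
i=21 t=21 v=3: → [11,24); WM=18
i=22 t=25 v=4: → [25,28); WM=18
i=23 t=26 v=8: → [25,29); WM=23

[1,6)=4 [6,11)=2 [11,24)=7 [25,29)=2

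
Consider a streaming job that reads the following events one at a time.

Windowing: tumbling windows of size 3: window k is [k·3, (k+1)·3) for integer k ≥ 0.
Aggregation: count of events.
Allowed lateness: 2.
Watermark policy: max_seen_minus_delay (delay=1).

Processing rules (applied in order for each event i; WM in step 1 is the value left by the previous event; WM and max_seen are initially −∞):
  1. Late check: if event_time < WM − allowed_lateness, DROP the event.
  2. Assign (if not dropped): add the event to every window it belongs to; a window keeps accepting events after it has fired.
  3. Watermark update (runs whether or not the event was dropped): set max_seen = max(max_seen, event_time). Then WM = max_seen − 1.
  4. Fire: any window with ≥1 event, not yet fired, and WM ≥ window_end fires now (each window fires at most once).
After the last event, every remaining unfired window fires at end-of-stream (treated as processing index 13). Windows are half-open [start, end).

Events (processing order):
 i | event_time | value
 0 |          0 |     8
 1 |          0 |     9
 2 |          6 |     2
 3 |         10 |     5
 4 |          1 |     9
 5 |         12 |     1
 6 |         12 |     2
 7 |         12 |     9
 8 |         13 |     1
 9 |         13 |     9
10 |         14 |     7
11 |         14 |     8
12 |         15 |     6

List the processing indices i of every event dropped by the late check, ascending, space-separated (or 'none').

i=0 t=0 v=8: → [0,3); WM=-1
i=1 t=0 v=9: → [0,3); WM=-1
i=2 t=6 v=2: → [6,9); WM=5; [0,3) fires=2
i=3 t=10 v=5: → [9,12); WM=9; [6,9) fires=1
i=4 t=1 v=9: DROP (t<9-2); WM=9
i=5 t=12 v=1: → [12,15); WM=11
i=6 t=12 v=2: → [12,15); WM=11
i=7 t=12 v=9: → [12,15); WM=11
i=8 t=13 v=1: → [12,15); WM=12; [9,12) fires=1
i=9 t=13 v=9: → [12,15); WM=12
i=10 t=14 v=7: → [12,15); WM=13
i=11 t=14 v=8: → [12,15); WM=13
i=12 t=15 v=6: → [15,18); WM=14

4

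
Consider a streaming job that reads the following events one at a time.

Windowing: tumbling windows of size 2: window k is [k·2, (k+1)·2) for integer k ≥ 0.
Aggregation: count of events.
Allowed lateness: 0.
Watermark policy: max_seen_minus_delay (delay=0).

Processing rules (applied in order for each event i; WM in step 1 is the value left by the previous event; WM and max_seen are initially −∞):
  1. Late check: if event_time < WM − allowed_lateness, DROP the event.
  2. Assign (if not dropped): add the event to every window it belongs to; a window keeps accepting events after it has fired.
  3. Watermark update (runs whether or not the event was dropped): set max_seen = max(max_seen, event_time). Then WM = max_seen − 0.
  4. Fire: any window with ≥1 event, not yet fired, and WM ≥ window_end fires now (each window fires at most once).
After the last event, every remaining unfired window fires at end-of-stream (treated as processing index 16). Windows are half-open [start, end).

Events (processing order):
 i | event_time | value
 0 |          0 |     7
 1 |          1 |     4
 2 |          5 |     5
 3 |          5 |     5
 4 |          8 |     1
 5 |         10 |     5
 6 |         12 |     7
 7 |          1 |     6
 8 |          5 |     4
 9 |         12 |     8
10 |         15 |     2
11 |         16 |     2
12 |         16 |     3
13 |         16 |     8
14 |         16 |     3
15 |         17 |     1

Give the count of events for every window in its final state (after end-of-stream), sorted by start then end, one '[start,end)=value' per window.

i=0 t=0 v=7: → [0,2); WM=0
i=1 t=1 v=4: → [0,2); WM=1
i=2 t=5 v=5: → [4,6); WM=5; [0,2) fires=2
i=3 t=5 v=5: → [4,6); WM=5
i=4 t=8 v=1: → [8,10); WM=8; [4,6) fires=2
i=5 t=10 v=5: → [10,12); WM=10; [8,10) fires=1
i=6 t=12 v=7: → [12,14); WM=12; [10,12) fires=1
i=7 t=1 v=6: DROP (t<12-0); WM=12
i=8 t=5 v=4: DROP (t<12-0); WM=12
i=9 t=12 v=8: → [12,14); WM=12
i=10 t=15 v=2: → [14,16); WM=15; [12,14) fires=2
i=11 t=16 v=2: → [16,18); WM=16; [14,16) fires=1
i=12 t=16 v=3: → [16,18); WM=16
i=13 t=16 v=8: → [16,18); WM=16
i=14 t=16 v=3: → [16,18); WM=16
i=15 t=17 v=1: → [16,18); WM=17

[0,2)=2 [4,6)=2 [8,10)=1 [10,12)=1 [12,14)=2 [14,16)=1 [16,18)=5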